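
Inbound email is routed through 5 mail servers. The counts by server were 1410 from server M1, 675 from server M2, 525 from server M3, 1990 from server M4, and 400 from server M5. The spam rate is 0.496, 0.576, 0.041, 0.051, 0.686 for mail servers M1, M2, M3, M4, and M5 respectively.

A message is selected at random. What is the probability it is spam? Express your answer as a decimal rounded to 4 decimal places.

P(S) ≈ 0.2971

Total: 1410 + 675 + 525 + 1990 + 400 = 5000.
P(M1) = 1410/5000 = 0.282. P(M2) = 675/5000 = 0.135. P(M3) = 525/5000 = 0.105. P(M4) = 1990/5000 = 0.398. P(M5) = 400/5000 = 0.08.
P(S) = P(S|M1)·P(M1) + P(S|M2)·P(M2) + P(S|M3)·P(M3) + P(S|M4)·P(M4) + P(S|M5)·P(M5)
      = 0.496·0.282 + 0.576·0.135 + 0.041·0.105 + 0.051·0.398 + 0.686·0.08
      = 0.139872 + 0.07776 + 0.004305 + 0.020298 + 0.05488 = 0.297115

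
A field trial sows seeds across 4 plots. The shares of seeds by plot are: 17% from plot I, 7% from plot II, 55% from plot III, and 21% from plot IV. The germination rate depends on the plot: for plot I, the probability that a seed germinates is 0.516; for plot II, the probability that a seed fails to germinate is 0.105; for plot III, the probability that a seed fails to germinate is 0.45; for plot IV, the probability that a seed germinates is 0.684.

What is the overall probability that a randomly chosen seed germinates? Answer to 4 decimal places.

P(G|II) = 1 − 0.105 = 0.895.
P(G|III) = 1 − 0.45 = 0.55.
P(G) = P(G|I)·P(I) + P(G|II)·P(II) + P(G|III)·P(III) + P(G|IV)·P(IV)
      = 0.516·0.17 + 0.895·0.07 + 0.55·0.55 + 0.684·0.21
      = 0.08772 + 0.06265 + 0.3025 + 0.14364 = 0.59651

P(G) ≈ 0.5965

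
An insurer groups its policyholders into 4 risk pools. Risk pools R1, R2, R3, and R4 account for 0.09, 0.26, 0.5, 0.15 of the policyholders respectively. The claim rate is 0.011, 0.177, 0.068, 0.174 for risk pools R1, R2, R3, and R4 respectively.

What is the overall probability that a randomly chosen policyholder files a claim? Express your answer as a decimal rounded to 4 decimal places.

P(C) = P(C|R1)·P(R1) + P(C|R2)·P(R2) + P(C|R3)·P(R3) + P(C|R4)·P(R4)
      = 0.011·0.09 + 0.177·0.26 + 0.068·0.5 + 0.174·0.15
      = 0.00099 + 0.04602 + 0.034 + 0.0261 = 0.10711

0.1071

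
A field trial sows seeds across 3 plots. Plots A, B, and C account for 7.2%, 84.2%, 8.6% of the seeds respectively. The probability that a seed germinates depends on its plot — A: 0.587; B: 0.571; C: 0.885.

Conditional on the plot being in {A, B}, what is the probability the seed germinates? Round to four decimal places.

P(G|S) ≈ 0.5723

Let S = {A, B}.
P(S) = 0.072 + 0.842 = 0.914.
P(G ∩ S) = 0.587·0.072 + 0.571·0.842 = 0.042264 + 0.480782 = 0.523046.
P(G | S) = 0.523046 / 0.914 = 0.572260…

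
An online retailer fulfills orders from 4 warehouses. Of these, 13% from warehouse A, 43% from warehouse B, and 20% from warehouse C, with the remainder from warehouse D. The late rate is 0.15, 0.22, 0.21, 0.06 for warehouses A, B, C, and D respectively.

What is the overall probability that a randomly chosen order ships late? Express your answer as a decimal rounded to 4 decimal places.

0.1705

P(D) = 1 − (0.13 + 0.43 + 0.2) = 0.24.
Summing over the partition,
P(L) = P(L|A)·P(A) + P(L|B)·P(B) + P(L|C)·P(C) + P(L|D)·P(D)
      = 0.15·0.13 + 0.22·0.43 + 0.21·0.2 + 0.06·0.24
      = 0.0195 + 0.0946 + 0.042 + 0.0144 = 0.1705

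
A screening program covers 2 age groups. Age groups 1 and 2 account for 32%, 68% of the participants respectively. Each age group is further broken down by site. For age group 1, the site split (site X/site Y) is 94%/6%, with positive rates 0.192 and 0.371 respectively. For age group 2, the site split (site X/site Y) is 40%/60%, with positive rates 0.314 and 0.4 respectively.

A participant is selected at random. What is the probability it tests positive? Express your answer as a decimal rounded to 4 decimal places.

P(T|1) = 0.94·0.192 + 0.06·0.371 = 0.18048 + 0.02226 = 0.20274
P(T|2) = 0.4·0.314 + 0.6·0.4 = 0.1256 + 0.24 = 0.3656
By total probability over the outer partition,
P(T) = 0.32·0.20274 + 0.68·0.3656
      = 0.0648768 + 0.248608 = 0.3134848

P(T) ≈ 0.3135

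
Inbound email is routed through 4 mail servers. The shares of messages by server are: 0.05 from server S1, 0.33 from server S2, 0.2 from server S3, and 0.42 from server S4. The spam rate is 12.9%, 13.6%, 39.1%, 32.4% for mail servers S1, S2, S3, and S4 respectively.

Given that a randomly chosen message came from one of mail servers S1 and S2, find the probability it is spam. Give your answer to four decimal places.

Let J = {S1, S2}.
P(J) = 0.05 + 0.33 = 0.38.
P(S ∩ J) = 0.129·0.05 + 0.136·0.33 = 0.00645 + 0.04488 = 0.05133.
P(S | J) = 0.05133 / 0.38 = 0.135079…

0.1351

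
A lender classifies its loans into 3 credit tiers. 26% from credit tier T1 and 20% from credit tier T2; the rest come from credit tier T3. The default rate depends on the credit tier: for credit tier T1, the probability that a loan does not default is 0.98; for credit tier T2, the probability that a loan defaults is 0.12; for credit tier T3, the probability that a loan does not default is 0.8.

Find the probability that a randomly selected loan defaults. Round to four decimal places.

P(T3) = 1 − (0.26 + 0.2) = 0.54.
P(D|T1) = 1 − 0.98 = 0.02.
P(D|T3) = 1 − 0.8 = 0.2.
P(D) = P(D|T1)·P(T1) + P(D|T2)·P(T2) + P(D|T3)·P(T3)
      = 0.02·0.26 + 0.12·0.2 + 0.2·0.54
      = 0.0052 + 0.024 + 0.108 = 0.1372

0.1372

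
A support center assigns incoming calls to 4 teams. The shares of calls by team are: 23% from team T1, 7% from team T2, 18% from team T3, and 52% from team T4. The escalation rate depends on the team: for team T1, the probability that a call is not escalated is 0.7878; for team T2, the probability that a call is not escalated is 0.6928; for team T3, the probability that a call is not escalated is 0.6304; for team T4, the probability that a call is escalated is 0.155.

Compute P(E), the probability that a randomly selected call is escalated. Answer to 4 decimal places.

P(E|T1) = 1 − 0.7878 = 0.2122.
P(E|T2) = 1 − 0.6928 = 0.3072.
P(E|T3) = 1 − 0.6304 = 0.3696.
P(E) = P(E|T1)·P(T1) + P(E|T2)·P(T2) + P(E|T3)·P(T3) + P(E|T4)·P(T4)
      = 0.2122·0.23 + 0.3072·0.07 + 0.3696·0.18 + 0.155·0.52
      = 0.048806 + 0.021504 + 0.066528 + 0.0806 = 0.217438

P(E) ≈ 0.2174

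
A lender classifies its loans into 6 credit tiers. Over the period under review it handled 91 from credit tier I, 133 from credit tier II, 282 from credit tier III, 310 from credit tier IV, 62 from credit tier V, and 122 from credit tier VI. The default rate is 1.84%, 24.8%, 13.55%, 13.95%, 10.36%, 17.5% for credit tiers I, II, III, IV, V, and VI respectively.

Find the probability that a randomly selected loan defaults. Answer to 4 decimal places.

Total: 91 + 133 + 282 + 310 + 62 + 122 = 1000.
P(I) = 91/1000 = 0.091. P(II) = 133/1000 = 0.133. P(III) = 282/1000 = 0.282. P(IV) = 310/1000 = 0.31. P(V) = 62/1000 = 0.062. P(VI) = 122/1000 = 0.122.
P(D) = P(D|I)·P(I) + P(D|II)·P(II) + P(D|III)·P(III) + P(D|IV)·P(IV) + P(D|V)·P(V) + P(D|VI)·P(VI)
      = 0.0184·0.091 + 0.248·0.133 + 0.1355·0.282 + 0.1395·0.31 + 0.1036·0.062 + 0.175·0.122
      = 0.0016744 + 0.032984 + 0.038211 + 0.043245 + 0.0064232 + 0.02135 = 0.1438876

0.1439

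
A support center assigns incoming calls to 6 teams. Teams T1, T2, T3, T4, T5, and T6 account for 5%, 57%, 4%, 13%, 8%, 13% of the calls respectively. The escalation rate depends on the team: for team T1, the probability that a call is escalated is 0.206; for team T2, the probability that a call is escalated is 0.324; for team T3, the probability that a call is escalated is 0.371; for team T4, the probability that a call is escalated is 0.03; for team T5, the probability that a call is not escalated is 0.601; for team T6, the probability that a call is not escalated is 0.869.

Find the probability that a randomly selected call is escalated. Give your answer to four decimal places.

P(E) ≈ 0.2627

P(E|T5) = 1 − 0.601 = 0.399.
P(E|T6) = 1 − 0.869 = 0.131.
Summing over the partition,
P(E) = P(E|T1)·P(T1) + P(E|T2)·P(T2) + P(E|T3)·P(T3) + P(E|T4)·P(T4) + P(E|T5)·P(T5) + P(E|T6)·P(T6)
      = 0.206·0.05 + 0.324·0.57 + 0.371·0.04 + 0.03·0.13 + 0.399·0.08 + 0.131·0.13
      = 0.0103 + 0.18468 + 0.01484 + 0.0039 + 0.03192 + 0.01703 = 0.26267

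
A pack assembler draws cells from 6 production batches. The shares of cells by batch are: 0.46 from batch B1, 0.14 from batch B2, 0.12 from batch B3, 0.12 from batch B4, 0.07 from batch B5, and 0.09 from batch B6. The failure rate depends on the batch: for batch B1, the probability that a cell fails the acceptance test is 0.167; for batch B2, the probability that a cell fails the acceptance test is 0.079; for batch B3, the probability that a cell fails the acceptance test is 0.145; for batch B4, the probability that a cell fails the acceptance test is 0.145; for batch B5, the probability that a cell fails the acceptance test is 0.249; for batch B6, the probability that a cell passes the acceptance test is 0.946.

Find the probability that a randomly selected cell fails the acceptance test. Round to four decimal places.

P(F) ≈ 0.1450

P(F|B6) = 1 − 0.946 = 0.054.
Summing over the partition,
P(F) = P(F|B1)·P(B1) + P(F|B2)·P(B2) + P(F|B3)·P(B3) + P(F|B4)·P(B4) + P(F|B5)·P(B5) + P(F|B6)·P(B6)
      = 0.167·0.46 + 0.079·0.14 + 0.145·0.12 + 0.145·0.12 + 0.249·0.07 + 0.054·0.09
      = 0.07682 + 0.01106 + 0.0174 + 0.0174 + 0.01743 + 0.00486 = 0.14497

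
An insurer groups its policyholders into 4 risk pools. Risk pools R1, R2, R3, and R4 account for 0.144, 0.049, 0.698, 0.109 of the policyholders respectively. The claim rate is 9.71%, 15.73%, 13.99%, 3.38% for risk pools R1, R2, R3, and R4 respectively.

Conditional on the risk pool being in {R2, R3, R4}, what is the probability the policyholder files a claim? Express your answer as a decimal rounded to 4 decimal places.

P(C|S) ≈ 0.1274

Let S = {R2, R3, R4}.
P(S) = 0.049 + 0.698 + 0.109 = 0.856.
P(C ∩ S) = 0.1573·0.049 + 0.1399·0.698 + 0.0338·0.109 = 0.0077077 + 0.0976502 + 0.0036842 = 0.1090421.
P(C | S) = 0.1090421 / 0.856 = 0.127386…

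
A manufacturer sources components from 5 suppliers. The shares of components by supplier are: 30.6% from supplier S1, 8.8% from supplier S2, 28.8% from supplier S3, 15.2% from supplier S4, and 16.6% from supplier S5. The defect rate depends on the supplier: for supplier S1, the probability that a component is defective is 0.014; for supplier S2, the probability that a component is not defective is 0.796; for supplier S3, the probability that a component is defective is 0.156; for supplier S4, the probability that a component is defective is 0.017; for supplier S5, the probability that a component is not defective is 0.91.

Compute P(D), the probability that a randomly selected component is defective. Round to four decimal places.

P(D|S2) = 1 − 0.796 = 0.204.
P(D|S5) = 1 − 0.91 = 0.09.
P(D) = P(D|S1)·P(S1) + P(D|S2)·P(S2) + P(D|S3)·P(S3) + P(D|S4)·P(S4) + P(D|S5)·P(S5)
      = 0.014·0.306 + 0.204·0.088 + 0.156·0.288 + 0.017·0.152 + 0.09·0.166
      = 0.004284 + 0.017952 + 0.044928 + 0.002584 + 0.01494 = 0.084688

P(D) ≈ 0.0847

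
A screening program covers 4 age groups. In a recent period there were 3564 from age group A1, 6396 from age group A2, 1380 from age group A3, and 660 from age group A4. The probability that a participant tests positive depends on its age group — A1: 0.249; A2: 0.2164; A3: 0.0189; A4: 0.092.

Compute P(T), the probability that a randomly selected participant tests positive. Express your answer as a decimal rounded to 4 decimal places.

Total: 3564 + 6396 + 1380 + 660 = 12000.
P(A1) = 3564/12000 = 0.297. P(A2) = 6396/12000 = 0.533. P(A3) = 1380/12000 = 0.115. P(A4) = 660/12000 = 0.055.
P(T) = P(T|A1)·P(A1) + P(T|A2)·P(A2) + P(T|A3)·P(A3) + P(T|A4)·P(A4)
      = 0.249·0.297 + 0.2164·0.533 + 0.0189·0.115 + 0.092·0.055
      = 0.073953 + 0.1153412 + 0.0021735 + 0.00506 = 0.1965277

0.1965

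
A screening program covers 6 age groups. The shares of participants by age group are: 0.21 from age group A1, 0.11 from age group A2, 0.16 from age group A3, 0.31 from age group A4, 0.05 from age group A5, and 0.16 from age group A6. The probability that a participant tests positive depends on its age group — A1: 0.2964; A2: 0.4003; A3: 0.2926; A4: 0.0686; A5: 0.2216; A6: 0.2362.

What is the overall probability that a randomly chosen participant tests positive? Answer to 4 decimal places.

P(T) = P(T|A1)·P(A1) + P(T|A2)·P(A2) + P(T|A3)·P(A3) + P(T|A4)·P(A4) + P(T|A5)·P(A5) + P(T|A6)·P(A6)
      = 0.2964·0.21 + 0.4003·0.11 + 0.2926·0.16 + 0.0686·0.31 + 0.2216·0.05 + 0.2362·0.16
      = 0.062244 + 0.044033 + 0.046816 + 0.021266 + 0.01108 + 0.037792 = 0.223231

P(T) ≈ 0.2232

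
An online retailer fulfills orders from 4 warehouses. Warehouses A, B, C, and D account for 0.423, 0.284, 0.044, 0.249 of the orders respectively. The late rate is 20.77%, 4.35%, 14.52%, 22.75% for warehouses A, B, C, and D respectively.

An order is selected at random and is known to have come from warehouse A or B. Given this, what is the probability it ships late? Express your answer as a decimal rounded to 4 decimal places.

0.1417

Let S = {A, B}.
P(S) = 0.423 + 0.284 = 0.707.
P(L ∩ S) = 0.2077·0.423 + 0.0435·0.284 = 0.0878571 + 0.012354 = 0.1002111.
P(L | S) = 0.1002111 / 0.707 = 0.141741…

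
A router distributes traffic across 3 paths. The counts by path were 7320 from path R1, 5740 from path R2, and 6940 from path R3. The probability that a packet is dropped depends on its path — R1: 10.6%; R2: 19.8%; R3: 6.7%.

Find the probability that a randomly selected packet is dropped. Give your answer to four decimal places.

P(L) ≈ 0.1189

Total: 7320 + 5740 + 6940 = 20000.
P(R1) = 7320/20000 = 0.366. P(R2) = 5740/20000 = 0.287. P(R3) = 6940/20000 = 0.347.
Summing over the partition,
P(L) = P(L|R1)·P(R1) + P(L|R2)·P(R2) + P(L|R3)·P(R3)
      = 0.106·0.366 + 0.198·0.287 + 0.067·0.347
      = 0.038796 + 0.056826 + 0.023249 = 0.118871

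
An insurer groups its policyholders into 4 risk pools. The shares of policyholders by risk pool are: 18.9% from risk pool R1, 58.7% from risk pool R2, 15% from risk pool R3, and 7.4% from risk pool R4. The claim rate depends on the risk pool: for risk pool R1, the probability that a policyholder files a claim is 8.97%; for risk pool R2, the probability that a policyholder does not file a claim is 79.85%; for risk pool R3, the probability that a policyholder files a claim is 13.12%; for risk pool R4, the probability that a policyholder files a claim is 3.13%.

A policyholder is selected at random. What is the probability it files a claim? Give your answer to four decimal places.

P(C|R2) = 1 − 0.7985 = 0.2015.
P(C) = P(C|R1)·P(R1) + P(C|R2)·P(R2) + P(C|R3)·P(R3) + P(C|R4)·P(R4)
      = 0.0897·0.189 + 0.2015·0.587 + 0.1312·0.15 + 0.0313·0.074
      = 0.0169533 + 0.1182805 + 0.01968 + 0.0023162 = 0.15723

P(C) ≈ 0.1572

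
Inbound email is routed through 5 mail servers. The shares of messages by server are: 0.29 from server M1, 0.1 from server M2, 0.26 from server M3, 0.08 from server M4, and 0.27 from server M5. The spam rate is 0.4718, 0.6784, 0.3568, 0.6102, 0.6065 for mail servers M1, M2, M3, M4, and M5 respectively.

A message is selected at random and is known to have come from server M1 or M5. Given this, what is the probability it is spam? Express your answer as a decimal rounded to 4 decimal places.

Let J = {M1, M5}.
P(J) = 0.29 + 0.27 = 0.56.
P(S ∩ J) = 0.4718·0.29 + 0.6065·0.27 = 0.136822 + 0.163755 = 0.300577.
P(S | J) = 0.300577 / 0.56 = 0.536745…

P(S|J) ≈ 0.5367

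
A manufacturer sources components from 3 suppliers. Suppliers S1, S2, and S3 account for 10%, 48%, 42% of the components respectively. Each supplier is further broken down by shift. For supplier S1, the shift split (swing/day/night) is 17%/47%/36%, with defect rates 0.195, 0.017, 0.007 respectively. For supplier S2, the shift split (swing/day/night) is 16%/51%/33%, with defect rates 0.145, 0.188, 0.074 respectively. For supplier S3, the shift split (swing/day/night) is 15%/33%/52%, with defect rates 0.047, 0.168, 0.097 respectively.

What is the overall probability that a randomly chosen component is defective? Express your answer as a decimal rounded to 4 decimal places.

0.1207

P(D|S1) = 0.17·0.195 + 0.47·0.017 + 0.36·0.007 = 0.03315 + 0.00799 + 0.00252 = 0.04366
P(D|S2) = 0.16·0.145 + 0.51·0.188 + 0.33·0.074 = 0.0232 + 0.09588 + 0.02442 = 0.1435
P(D|S3) = 0.15·0.047 + 0.33·0.168 + 0.52·0.097 = 0.00705 + 0.05544 + 0.05044 = 0.11293
Then overall,
P(D) = 0.1·0.04366 + 0.48·0.1435 + 0.42·0.11293
      = 0.004366 + 0.06888 + 0.0474306 = 0.1206766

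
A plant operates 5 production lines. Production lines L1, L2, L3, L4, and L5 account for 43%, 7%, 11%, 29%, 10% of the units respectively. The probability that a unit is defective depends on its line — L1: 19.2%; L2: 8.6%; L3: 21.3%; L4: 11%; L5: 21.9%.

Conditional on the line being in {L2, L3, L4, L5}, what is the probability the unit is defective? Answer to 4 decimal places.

0.1461

Let S = {L2, L3, L4, L5}.
P(S) = 0.07 + 0.11 + 0.29 + 0.1 = 0.57.
P(D ∩ S) = 0.086·0.07 + 0.213·0.11 + 0.11·0.29 + 0.219·0.1 = 0.00602 + 0.02343 + 0.0319 + 0.0219 = 0.08325.
P(D | S) = 0.08325 / 0.57 = 0.146053…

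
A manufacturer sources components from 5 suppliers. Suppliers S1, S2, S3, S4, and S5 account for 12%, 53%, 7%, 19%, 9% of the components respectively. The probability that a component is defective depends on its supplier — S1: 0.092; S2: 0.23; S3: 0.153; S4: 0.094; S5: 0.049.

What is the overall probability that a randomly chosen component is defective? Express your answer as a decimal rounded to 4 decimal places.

P(D) = P(D|S1)·P(S1) + P(D|S2)·P(S2) + P(D|S3)·P(S3) + P(D|S4)·P(S4) + P(D|S5)·P(S5)
      = 0.092·0.12 + 0.23·0.53 + 0.153·0.07 + 0.094·0.19 + 0.049·0.09
      = 0.01104 + 0.1219 + 0.01071 + 0.01786 + 0.00441 = 0.16592

0.1659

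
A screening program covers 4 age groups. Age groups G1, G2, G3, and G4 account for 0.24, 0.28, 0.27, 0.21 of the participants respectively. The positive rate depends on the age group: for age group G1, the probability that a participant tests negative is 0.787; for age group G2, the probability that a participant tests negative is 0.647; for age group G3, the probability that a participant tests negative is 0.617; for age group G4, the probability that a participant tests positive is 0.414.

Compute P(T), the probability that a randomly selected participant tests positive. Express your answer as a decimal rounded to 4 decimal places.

P(T|G1) = 1 − 0.787 = 0.213.
P(T|G2) = 1 − 0.647 = 0.353.
P(T|G3) = 1 − 0.617 = 0.383.
By the law of total probability,
P(T) = P(T|G1)·P(G1) + P(T|G2)·P(G2) + P(T|G3)·P(G3) + P(T|G4)·P(G4)
      = 0.213·0.24 + 0.353·0.28 + 0.383·0.27 + 0.414·0.21
      = 0.05112 + 0.09884 + 0.10341 + 0.08694 = 0.34031

P(T) ≈ 0.3403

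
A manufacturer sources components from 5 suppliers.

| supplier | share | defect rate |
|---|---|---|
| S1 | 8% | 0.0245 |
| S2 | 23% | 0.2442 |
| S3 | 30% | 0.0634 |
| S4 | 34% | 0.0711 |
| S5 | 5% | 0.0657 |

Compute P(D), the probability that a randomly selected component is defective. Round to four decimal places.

P(D) ≈ 0.1046

Using total probability over the partition,
P(D) = P(D|S1)·P(S1) + P(D|S2)·P(S2) + P(D|S3)·P(S3) + P(D|S4)·P(S4) + P(D|S5)·P(S5)
      = 0.0245·0.08 + 0.2442·0.23 + 0.0634·0.3 + 0.0711·0.34 + 0.0657·0.05
      = 0.00196 + 0.056166 + 0.01902 + 0.024174 + 0.003285 = 0.104605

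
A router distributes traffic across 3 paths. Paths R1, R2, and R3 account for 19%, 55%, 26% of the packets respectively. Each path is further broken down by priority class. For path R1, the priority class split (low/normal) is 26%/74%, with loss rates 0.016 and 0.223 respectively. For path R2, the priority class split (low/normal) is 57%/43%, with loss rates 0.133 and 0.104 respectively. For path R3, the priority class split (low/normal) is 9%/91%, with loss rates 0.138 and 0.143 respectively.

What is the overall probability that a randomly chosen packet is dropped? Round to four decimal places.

P(L|R1) = 0.26·0.016 + 0.74·0.223 = 0.00416 + 0.16502 = 0.16918
P(L|R2) = 0.57·0.133 + 0.43·0.104 = 0.07581 + 0.04472 = 0.12053
P(L|R3) = 0.09·0.138 + 0.91·0.143 = 0.01242 + 0.13013 = 0.14255
Then overall,
P(L) = 0.19·0.16918 + 0.55·0.12053 + 0.26·0.14255
      = 0.0321442 + 0.0662915 + 0.037063 = 0.1354987

0.1355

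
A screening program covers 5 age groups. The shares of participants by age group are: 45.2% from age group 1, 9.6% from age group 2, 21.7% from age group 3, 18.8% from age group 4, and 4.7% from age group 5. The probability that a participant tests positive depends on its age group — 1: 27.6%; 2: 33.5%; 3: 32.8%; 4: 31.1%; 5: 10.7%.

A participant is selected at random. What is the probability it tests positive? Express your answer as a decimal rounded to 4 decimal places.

P(T) = P(T|1)·P(1) + P(T|2)·P(2) + P(T|3)·P(3) + P(T|4)·P(4) + P(T|5)·P(5)
      = 0.276·0.452 + 0.335·0.096 + 0.328·0.217 + 0.311·0.188 + 0.107·0.047
      = 0.124752 + 0.03216 + 0.071176 + 0.058468 + 0.005029 = 0.291585

P(T) ≈ 0.2916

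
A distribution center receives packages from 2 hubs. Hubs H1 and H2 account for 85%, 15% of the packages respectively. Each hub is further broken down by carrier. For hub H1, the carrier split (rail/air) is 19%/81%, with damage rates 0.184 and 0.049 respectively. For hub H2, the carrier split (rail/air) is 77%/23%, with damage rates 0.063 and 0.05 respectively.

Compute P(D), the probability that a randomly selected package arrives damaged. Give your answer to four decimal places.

P(D) ≈ 0.0725

P(D|H1) = 0.19·0.184 + 0.81·0.049 = 0.03496 + 0.03969 = 0.07465
P(D|H2) = 0.77·0.063 + 0.23·0.05 = 0.04851 + 0.0115 = 0.06001
By total probability over the outer partition,
P(D) = 0.85·0.07465 + 0.15·0.06001
      = 0.0634525 + 0.0090015 = 0.072454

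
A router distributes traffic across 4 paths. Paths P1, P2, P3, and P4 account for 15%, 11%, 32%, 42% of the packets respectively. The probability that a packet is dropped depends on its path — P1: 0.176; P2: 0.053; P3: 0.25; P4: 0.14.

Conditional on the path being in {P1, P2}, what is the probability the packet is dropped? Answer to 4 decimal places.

P(L|S) ≈ 0.1240

Let S = {P1, P2}.
P(S) = 0.15 + 0.11 = 0.26.
P(L ∩ S) = 0.176·0.15 + 0.053·0.11 = 0.0264 + 0.00583 = 0.03223.
P(L | S) = 0.03223 / 0.26 = 0.123962…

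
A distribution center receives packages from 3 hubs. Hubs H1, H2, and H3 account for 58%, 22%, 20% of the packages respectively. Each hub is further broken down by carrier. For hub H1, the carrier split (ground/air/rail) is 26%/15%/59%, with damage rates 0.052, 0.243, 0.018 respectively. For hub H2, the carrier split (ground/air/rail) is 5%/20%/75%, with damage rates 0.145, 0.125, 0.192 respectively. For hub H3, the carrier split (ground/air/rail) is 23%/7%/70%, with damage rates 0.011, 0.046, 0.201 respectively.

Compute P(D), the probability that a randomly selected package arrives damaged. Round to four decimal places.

P(D) ≈ 0.1032

P(D|H1) = 0.26·0.052 + 0.15·0.243 + 0.59·0.018 = 0.01352 + 0.03645 + 0.01062 = 0.06059
P(D|H2) = 0.05·0.145 + 0.2·0.125 + 0.75·0.192 = 0.00725 + 0.025 + 0.144 = 0.17625
P(D|H3) = 0.23·0.011 + 0.07·0.046 + 0.7·0.201 = 0.00253 + 0.00322 + 0.1407 = 0.14645
Then overall,
P(D) = 0.58·0.06059 + 0.22·0.17625 + 0.2·0.14645
      = 0.0351422 + 0.038775 + 0.02929 = 0.1032072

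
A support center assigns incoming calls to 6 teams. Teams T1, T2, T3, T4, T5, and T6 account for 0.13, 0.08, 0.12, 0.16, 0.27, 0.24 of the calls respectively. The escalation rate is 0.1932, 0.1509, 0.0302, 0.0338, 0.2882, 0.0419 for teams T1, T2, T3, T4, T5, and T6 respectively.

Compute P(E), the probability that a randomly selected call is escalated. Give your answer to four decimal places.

0.1341

Using total probability over the partition,
P(E) = P(E|T1)·P(T1) + P(E|T2)·P(T2) + P(E|T3)·P(T3) + P(E|T4)·P(T4) + P(E|T5)·P(T5) + P(E|T6)·P(T6)
      = 0.1932·0.13 + 0.1509·0.08 + 0.0302·0.12 + 0.0338·0.16 + 0.2882·0.27 + 0.0419·0.24
      = 0.025116 + 0.012072 + 0.003624 + 0.005408 + 0.077814 + 0.010056 = 0.13409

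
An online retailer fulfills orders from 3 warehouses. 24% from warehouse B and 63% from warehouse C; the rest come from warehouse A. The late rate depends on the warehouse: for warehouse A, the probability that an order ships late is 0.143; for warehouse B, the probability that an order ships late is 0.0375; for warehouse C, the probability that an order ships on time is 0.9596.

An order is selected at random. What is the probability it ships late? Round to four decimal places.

P(A) = 1 − (0.24 + 0.63) = 0.13.
P(L|C) = 1 − 0.9596 = 0.0404.
Summing over the partition,
P(L) = P(L|A)·P(A) + P(L|B)·P(B) + P(L|C)·P(C)
      = 0.143·0.13 + 0.0375·0.24 + 0.0404·0.63
      = 0.01859 + 0.009 + 0.025452 = 0.053042

0.0530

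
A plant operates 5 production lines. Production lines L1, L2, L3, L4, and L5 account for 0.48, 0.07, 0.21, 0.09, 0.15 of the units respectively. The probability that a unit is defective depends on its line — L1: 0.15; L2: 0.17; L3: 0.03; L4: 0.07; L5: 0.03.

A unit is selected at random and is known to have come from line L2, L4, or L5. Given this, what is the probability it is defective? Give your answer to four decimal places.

P(D|S) ≈ 0.0732

Let S = {L2, L4, L5}.
P(S) = 0.07 + 0.09 + 0.15 = 0.31.
P(D ∩ S) = 0.17·0.07 + 0.07·0.09 + 0.03·0.15 = 0.0119 + 0.0063 + 0.0045 = 0.0227.
P(D | S) = 0.0227 / 0.31 = 0.073226…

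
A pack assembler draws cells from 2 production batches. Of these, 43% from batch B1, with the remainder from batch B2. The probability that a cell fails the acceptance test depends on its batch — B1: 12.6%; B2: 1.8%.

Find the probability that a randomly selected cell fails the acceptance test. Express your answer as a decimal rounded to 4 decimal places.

0.0644

P(B2) = 1 − (0.43) = 0.57.
By the law of total probability,
P(F) = P(F|B1)·P(B1) + P(F|B2)·P(B2)
      = 0.126·0.43 + 0.018·0.57
      = 0.05418 + 0.01026 = 0.06444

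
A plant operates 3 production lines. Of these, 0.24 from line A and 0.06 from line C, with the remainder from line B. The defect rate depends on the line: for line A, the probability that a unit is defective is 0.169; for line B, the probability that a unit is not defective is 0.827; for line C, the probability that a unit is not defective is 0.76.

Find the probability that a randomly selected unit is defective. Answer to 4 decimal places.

P(B) = 1 − (0.24 + 0.06) = 0.7.
P(D|B) = 1 − 0.827 = 0.173.
P(D|C) = 1 − 0.76 = 0.24.
Summing over the partition,
P(D) = P(D|A)·P(A) + P(D|B)·P(B) + P(D|C)·P(C)
      = 0.169·0.24 + 0.173·0.7 + 0.24·0.06
      = 0.04056 + 0.1211 + 0.0144 = 0.17606

0.1761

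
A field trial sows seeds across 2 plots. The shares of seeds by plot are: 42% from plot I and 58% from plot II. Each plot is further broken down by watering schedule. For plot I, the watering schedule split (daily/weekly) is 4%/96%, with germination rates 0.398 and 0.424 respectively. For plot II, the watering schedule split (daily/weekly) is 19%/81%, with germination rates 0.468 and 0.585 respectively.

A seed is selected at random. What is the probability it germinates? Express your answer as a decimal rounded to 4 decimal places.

0.5040

P(G|I) = 0.04·0.398 + 0.96·0.424 = 0.01592 + 0.40704 = 0.42296
P(G|II) = 0.19·0.468 + 0.81·0.585 = 0.08892 + 0.47385 = 0.56277
By total probability over the outer partition,
P(G) = 0.42·0.42296 + 0.58·0.56277
      = 0.1776432 + 0.3264066 = 0.5040498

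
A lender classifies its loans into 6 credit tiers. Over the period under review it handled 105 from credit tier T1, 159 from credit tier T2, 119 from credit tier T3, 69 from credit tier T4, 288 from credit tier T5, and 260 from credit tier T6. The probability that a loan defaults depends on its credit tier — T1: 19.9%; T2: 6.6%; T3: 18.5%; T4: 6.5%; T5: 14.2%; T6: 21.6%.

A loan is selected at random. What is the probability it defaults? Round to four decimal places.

0.1549

Total: 105 + 159 + 119 + 69 + 288 + 260 = 1000.
P(T1) = 105/1000 = 0.105. P(T2) = 159/1000 = 0.159. P(T3) = 119/1000 = 0.119. P(T4) = 69/1000 = 0.069. P(T5) = 288/1000 = 0.288. P(T6) = 260/1000 = 0.26.
By the law of total probability,
P(D) = P(D|T1)·P(T1) + P(D|T2)·P(T2) + P(D|T3)·P(T3) + P(D|T4)·P(T4) + P(D|T5)·P(T5) + P(D|T6)·P(T6)
      = 0.199·0.105 + 0.066·0.159 + 0.185·0.119 + 0.065·0.069 + 0.142·0.288 + 0.216·0.26
      = 0.020895 + 0.010494 + 0.022015 + 0.004485 + 0.040896 + 0.05616 = 0.154945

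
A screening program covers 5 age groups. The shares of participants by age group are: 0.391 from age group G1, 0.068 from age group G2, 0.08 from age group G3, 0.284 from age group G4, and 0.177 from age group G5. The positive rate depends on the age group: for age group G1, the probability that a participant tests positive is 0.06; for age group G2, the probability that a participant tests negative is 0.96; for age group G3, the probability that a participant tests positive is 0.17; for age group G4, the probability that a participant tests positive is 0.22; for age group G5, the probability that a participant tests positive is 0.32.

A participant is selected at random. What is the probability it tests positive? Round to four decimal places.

P(T|G2) = 1 − 0.96 = 0.04.
P(T) = P(T|G1)·P(G1) + P(T|G2)·P(G2) + P(T|G3)·P(G3) + P(T|G4)·P(G4) + P(T|G5)·P(G5)
      = 0.06·0.391 + 0.04·0.068 + 0.17·0.08 + 0.22·0.284 + 0.32·0.177
      = 0.02346 + 0.00272 + 0.0136 + 0.06248 + 0.05664 = 0.1589

P(T) ≈ 0.1589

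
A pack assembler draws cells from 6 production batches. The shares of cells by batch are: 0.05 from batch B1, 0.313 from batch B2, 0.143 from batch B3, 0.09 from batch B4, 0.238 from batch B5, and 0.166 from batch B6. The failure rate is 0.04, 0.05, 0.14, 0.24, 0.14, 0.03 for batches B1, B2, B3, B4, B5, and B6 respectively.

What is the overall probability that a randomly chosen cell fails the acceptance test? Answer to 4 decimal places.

P(F) ≈ 0.0976

P(F) = P(F|B1)·P(B1) + P(F|B2)·P(B2) + P(F|B3)·P(B3) + P(F|B4)·P(B4) + P(F|B5)·P(B5) + P(F|B6)·P(B6)
      = 0.04·0.05 + 0.05·0.313 + 0.14·0.143 + 0.24·0.09 + 0.14·0.238 + 0.03·0.166
      = 0.002 + 0.01565 + 0.02002 + 0.0216 + 0.03332 + 0.00498 = 0.09757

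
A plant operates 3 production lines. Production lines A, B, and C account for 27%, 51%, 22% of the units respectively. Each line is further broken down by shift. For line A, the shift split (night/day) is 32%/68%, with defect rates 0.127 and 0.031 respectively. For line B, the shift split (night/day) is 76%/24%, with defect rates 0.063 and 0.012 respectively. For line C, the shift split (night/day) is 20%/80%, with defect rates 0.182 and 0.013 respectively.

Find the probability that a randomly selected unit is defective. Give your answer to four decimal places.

P(D|A) = 0.32·0.127 + 0.68·0.031 = 0.04064 + 0.02108 = 0.06172
P(D|B) = 0.76·0.063 + 0.24·0.012 = 0.04788 + 0.00288 = 0.05076
P(D|C) = 0.2·0.182 + 0.8·0.013 = 0.0364 + 0.0104 = 0.0468
By total probability over the outer partition,
P(D) = 0.27·0.06172 + 0.51·0.05076 + 0.22·0.0468
      = 0.0166644 + 0.0258876 + 0.010296 = 0.052848

P(D) ≈ 0.0528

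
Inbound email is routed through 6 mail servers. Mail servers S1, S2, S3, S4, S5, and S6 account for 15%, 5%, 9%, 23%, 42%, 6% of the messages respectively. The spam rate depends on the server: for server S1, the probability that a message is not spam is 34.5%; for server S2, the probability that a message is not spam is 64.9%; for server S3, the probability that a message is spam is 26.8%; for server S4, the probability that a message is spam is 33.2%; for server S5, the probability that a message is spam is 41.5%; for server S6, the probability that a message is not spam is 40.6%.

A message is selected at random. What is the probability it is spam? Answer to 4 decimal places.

P(S|S1) = 1 − 0.345 = 0.655.
P(S|S2) = 1 − 0.649 = 0.351.
P(S|S6) = 1 − 0.406 = 0.594.
Summing over the partition,
P(S) = P(S|S1)·P(S1) + P(S|S2)·P(S2) + P(S|S3)·P(S3) + P(S|S4)·P(S4) + P(S|S5)·P(S5) + P(S|S6)·P(S6)
      = 0.655·0.15 + 0.351·0.05 + 0.268·0.09 + 0.332·0.23 + 0.415·0.42 + 0.594·0.06
      = 0.09825 + 0.01755 + 0.02412 + 0.07636 + 0.1743 + 0.03564 = 0.42622

P(S) ≈ 0.4262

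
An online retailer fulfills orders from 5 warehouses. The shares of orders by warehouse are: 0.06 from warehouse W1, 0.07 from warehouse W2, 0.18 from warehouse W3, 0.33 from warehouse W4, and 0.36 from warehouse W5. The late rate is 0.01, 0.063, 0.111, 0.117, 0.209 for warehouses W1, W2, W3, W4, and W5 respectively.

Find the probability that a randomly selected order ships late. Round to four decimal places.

0.1388

P(L) = P(L|W1)·P(W1) + P(L|W2)·P(W2) + P(L|W3)·P(W3) + P(L|W4)·P(W4) + P(L|W5)·P(W5)
      = 0.01·0.06 + 0.063·0.07 + 0.111·0.18 + 0.117·0.33 + 0.209·0.36
      = 0.0006 + 0.00441 + 0.01998 + 0.03861 + 0.07524 = 0.13884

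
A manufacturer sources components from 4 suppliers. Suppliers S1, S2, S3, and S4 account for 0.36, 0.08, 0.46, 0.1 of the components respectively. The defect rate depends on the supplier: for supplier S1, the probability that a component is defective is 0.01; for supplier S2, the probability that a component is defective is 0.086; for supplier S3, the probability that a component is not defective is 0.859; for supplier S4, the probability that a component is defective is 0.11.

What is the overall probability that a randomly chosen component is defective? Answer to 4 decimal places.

0.0863

P(D|S3) = 1 − 0.859 = 0.141.
P(D) = P(D|S1)·P(S1) + P(D|S2)·P(S2) + P(D|S3)·P(S3) + P(D|S4)·P(S4)
      = 0.01·0.36 + 0.086·0.08 + 0.141·0.46 + 0.11·0.1
      = 0.0036 + 0.00688 + 0.06486 + 0.011 = 0.08634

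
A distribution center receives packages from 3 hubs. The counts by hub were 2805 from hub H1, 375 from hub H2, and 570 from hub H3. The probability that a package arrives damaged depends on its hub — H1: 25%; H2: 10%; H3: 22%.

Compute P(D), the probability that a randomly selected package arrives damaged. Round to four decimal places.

Total: 2805 + 375 + 570 = 3750.
P(H1) = 2805/3750 = 0.748. P(H2) = 375/3750 = 0.1. P(H3) = 570/3750 = 0.152.
Using total probability over the partition,
P(D) = P(D|H1)·P(H1) + P(D|H2)·P(H2) + P(D|H3)·P(H3)
      = 0.25·0.748 + 0.1·0.1 + 0.22·0.152
      = 0.187 + 0.01 + 0.03344 = 0.23044

P(D) ≈ 0.2304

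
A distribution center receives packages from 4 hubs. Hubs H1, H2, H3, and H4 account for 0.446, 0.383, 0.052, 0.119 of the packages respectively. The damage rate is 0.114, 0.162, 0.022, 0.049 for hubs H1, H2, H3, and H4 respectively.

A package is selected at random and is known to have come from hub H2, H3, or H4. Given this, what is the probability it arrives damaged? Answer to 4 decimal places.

P(D|S) ≈ 0.1246

Let S = {H2, H3, H4}.
P(S) = 0.383 + 0.052 + 0.119 = 0.554.
P(D ∩ S) = 0.162·0.383 + 0.022·0.052 + 0.049·0.119 = 0.062046 + 0.001144 + 0.005831 = 0.069021.
P(D | S) = 0.069021 / 0.554 = 0.124587…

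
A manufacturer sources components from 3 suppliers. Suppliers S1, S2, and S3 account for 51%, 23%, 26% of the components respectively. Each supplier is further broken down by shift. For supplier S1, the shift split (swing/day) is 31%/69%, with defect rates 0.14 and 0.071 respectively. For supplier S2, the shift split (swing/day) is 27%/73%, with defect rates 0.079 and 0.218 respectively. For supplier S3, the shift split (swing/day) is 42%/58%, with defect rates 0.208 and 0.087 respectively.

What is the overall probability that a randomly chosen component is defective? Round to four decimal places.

P(D) ≈ 0.1245

P(D|S1) = 0.31·0.14 + 0.69·0.071 = 0.0434 + 0.04899 = 0.09239
P(D|S2) = 0.27·0.079 + 0.73·0.218 = 0.02133 + 0.15914 = 0.18047
P(D|S3) = 0.42·0.208 + 0.58·0.087 = 0.08736 + 0.05046 = 0.13782
Then overall,
P(D) = 0.51·0.09239 + 0.23·0.18047 + 0.26·0.13782
      = 0.0471189 + 0.0415081 + 0.0358332 = 0.1244602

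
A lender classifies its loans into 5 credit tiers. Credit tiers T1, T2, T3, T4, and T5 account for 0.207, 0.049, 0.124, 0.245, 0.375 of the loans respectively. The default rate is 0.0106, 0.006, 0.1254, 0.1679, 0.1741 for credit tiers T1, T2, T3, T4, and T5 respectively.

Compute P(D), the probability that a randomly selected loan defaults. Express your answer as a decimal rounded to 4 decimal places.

P(D) = P(D|T1)·P(T1) + P(D|T2)·P(T2) + P(D|T3)·P(T3) + P(D|T4)·P(T4) + P(D|T5)·P(T5)
      = 0.0106·0.207 + 0.006·0.049 + 0.1254·0.124 + 0.1679·0.245 + 0.1741·0.375
      = 0.0021942 + 0.000294 + 0.0155496 + 0.0411355 + 0.0652875 = 0.1244608

P(D) ≈ 0.1245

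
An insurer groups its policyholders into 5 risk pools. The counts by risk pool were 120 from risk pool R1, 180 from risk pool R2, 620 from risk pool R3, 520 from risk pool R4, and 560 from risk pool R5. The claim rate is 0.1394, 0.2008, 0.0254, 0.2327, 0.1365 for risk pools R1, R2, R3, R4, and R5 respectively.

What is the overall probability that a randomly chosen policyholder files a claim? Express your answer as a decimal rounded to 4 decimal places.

P(C) ≈ 0.1330

Total: 120 + 180 + 620 + 520 + 560 = 2000.
P(R1) = 120/2000 = 0.06. P(R2) = 180/2000 = 0.09. P(R3) = 620/2000 = 0.31. P(R4) = 520/2000 = 0.26. P(R5) = 560/2000 = 0.28.
P(C) = P(C|R1)·P(R1) + P(C|R2)·P(R2) + P(C|R3)·P(R3) + P(C|R4)·P(R4) + P(C|R5)·P(R5)
      = 0.1394·0.06 + 0.2008·0.09 + 0.0254·0.31 + 0.2327·0.26 + 0.1365·0.28
      = 0.008364 + 0.018072 + 0.007874 + 0.060502 + 0.03822 = 0.133032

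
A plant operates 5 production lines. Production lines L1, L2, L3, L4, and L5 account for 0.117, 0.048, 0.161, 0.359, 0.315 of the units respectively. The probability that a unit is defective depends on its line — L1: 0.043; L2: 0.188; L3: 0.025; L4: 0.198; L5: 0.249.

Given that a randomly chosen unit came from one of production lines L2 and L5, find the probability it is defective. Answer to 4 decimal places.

P(D|S) ≈ 0.2409

Let S = {L2, L5}.
P(S) = 0.048 + 0.315 = 0.363.
P(D ∩ S) = 0.188·0.048 + 0.249·0.315 = 0.009024 + 0.078435 = 0.087459.
P(D | S) = 0.087459 / 0.363 = 0.240934…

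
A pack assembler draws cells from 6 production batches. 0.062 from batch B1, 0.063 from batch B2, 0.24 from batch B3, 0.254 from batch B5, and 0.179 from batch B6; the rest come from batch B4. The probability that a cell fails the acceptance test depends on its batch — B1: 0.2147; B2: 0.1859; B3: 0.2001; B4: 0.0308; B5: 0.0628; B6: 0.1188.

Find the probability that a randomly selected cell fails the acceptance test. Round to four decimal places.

0.1165

P(B4) = 1 − (0.062 + 0.063 + 0.24 + 0.254 + 0.179) = 0.202.
P(F) = P(F|B1)·P(B1) + P(F|B2)·P(B2) + P(F|B3)·P(B3) + P(F|B4)·P(B4) + P(F|B5)·P(B5) + P(F|B6)·P(B6)
      = 0.2147·0.062 + 0.1859·0.063 + 0.2001·0.24 + 0.0308·0.202 + 0.0628·0.254 + 0.1188·0.179
      = 0.0133114 + 0.0117117 + 0.048024 + 0.0062216 + 0.0159512 + 0.0212652 = 0.1164851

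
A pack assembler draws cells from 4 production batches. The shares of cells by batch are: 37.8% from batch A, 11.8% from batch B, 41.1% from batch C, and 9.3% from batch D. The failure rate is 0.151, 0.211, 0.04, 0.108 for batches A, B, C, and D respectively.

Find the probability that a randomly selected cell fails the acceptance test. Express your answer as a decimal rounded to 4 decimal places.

P(F) ≈ 0.1085

Using total probability over the partition,
P(F) = P(F|A)·P(A) + P(F|B)·P(B) + P(F|C)·P(C) + P(F|D)·P(D)
      = 0.151·0.378 + 0.211·0.118 + 0.04·0.411 + 0.108·0.093
      = 0.057078 + 0.024898 + 0.01644 + 0.010044 = 0.10846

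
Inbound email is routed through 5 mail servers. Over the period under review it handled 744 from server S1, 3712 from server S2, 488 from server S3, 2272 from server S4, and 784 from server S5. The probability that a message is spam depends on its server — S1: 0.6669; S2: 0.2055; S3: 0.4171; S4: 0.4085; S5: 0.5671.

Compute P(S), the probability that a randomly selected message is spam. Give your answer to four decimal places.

Total: 744 + 3712 + 488 + 2272 + 784 = 8000.
P(S1) = 744/8000 = 0.093. P(S2) = 3712/8000 = 0.464. P(S3) = 488/8000 = 0.061. P(S4) = 2272/8000 = 0.284. P(S5) = 784/8000 = 0.098.
Using total probability over the partition,
P(S) = P(S|S1)·P(S1) + P(S|S2)·P(S2) + P(S|S3)·P(S3) + P(S|S4)·P(S4) + P(S|S5)·P(S5)
      = 0.6669·0.093 + 0.2055·0.464 + 0.4171·0.061 + 0.4085·0.284 + 0.5671·0.098
      = 0.0620217 + 0.095352 + 0.0254431 + 0.116014 + 0.0555758 = 0.3544066

P(S) ≈ 0.3544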